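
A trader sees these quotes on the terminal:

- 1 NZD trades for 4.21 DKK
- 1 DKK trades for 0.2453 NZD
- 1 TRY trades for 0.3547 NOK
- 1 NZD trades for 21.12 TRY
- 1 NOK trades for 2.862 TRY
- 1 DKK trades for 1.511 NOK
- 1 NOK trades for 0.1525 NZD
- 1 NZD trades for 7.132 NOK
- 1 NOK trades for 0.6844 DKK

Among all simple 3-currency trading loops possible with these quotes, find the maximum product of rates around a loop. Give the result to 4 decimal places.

NOK→DKK→NZD→NOK: 0.6844 × 0.2453 × 7.132 = 1.19734
NOK→NZD→TRY→NOK: 0.1525 × 21.12 × 0.3547 = 1.14242
NOK→NZD→DKK→NOK: 0.1525 × 4.21 × 1.511 = 0.97010
Maximum is NOK→DKK→NZD→NOK at 1.1973; arbitrage exists.

1.1973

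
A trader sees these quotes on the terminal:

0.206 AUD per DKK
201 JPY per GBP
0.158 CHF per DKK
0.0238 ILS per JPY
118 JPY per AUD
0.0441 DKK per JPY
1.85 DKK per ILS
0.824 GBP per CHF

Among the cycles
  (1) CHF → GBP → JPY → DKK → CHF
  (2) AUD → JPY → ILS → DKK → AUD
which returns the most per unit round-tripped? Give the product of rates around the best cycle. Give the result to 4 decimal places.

1.1540

(1) 0.824 × 201 × 0.0441 × 0.158 = 1.15403
(2) 118 × 0.0238 × 1.85 × 0.206 = 1.07028
Highest is cycle (1) at 1.1540 (>1, arbitrage).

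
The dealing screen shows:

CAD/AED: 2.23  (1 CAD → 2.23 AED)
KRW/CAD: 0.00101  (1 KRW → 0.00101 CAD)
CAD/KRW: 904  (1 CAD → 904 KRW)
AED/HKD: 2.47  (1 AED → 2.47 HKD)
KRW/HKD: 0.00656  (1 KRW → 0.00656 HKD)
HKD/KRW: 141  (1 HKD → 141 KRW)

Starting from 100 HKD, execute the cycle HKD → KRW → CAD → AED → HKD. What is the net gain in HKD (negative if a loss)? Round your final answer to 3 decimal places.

100 HKD × 141 = 14100 KRW
14100 KRW × 0.00101 = 14.241 CAD
14.241 CAD × 2.23 = 31.75743 AED
31.75743 AED × 2.47 = 78.4408521 HKD
Net change: 78.4408521 − 100 = -21.5591479 HKD

-21.559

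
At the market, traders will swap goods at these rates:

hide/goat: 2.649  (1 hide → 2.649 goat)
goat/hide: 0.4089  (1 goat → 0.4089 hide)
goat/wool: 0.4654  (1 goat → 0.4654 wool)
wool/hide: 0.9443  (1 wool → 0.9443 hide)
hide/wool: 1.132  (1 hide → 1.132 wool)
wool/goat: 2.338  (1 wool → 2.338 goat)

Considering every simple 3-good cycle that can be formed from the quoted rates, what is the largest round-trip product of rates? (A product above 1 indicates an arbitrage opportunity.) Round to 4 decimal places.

1.1642

goat→wool→hide→goat: 0.4654 × 0.9443 × 2.649 = 1.16418
goat→hide→wool→goat: 0.4089 × 1.132 × 2.338 = 1.08220
Maximum is goat→wool→hide→goat at 1.1642; arbitrage exists.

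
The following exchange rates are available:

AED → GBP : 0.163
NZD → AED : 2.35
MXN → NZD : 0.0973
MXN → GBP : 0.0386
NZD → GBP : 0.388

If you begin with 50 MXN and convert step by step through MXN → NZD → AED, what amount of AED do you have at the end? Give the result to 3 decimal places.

11.433

50 MXN × 0.0973 = 4.865 NZD
4.865 NZD × 2.35 = 11.43275 AED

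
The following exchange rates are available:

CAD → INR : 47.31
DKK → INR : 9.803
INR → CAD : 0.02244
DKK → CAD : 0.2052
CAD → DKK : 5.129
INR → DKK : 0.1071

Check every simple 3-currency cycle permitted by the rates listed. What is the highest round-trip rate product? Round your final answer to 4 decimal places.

INR→CAD→DKK→INR: 0.02244 × 5.129 × 9.803 = 1.12827
INR→DKK→CAD→INR: 0.1071 × 0.2052 × 47.31 = 1.03973
Maximum is INR→CAD→DKK→INR at 1.1283; arbitrage exists.

1.1283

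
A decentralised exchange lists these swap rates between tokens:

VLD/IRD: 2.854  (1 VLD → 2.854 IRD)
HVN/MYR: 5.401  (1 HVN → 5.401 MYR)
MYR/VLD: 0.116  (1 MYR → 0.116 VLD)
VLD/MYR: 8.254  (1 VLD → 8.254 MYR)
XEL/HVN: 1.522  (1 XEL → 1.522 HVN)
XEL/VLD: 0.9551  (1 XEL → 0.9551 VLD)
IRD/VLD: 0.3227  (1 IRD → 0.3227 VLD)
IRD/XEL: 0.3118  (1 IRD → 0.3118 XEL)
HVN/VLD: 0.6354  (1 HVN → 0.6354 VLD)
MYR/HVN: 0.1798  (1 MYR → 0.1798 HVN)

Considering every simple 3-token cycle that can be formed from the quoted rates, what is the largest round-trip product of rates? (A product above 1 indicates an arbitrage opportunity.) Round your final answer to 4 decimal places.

0.9430

HVN→VLD→MYR→HVN: 0.6354 × 8.254 × 0.1798 = 0.94298
VLD→IRD→XEL→VLD: 2.854 × 0.3118 × 0.9551 = 0.84992
Maximum is HVN→VLD→MYR→HVN at 0.9430; no arbitrage — every cycle loses value.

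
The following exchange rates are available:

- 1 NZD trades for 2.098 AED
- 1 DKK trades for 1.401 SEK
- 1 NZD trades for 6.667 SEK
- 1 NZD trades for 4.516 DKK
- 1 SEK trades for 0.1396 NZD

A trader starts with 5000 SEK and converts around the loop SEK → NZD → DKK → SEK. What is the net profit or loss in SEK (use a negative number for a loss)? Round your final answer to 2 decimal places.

-583.81

5000 SEK × 0.1396 = 698 NZD
698 NZD × 4.516 = 3152.168 DKK
3152.168 DKK × 1.401 = 4416.187368 SEK
Net change: 4416.187368 − 5000 = -583.812632 SEK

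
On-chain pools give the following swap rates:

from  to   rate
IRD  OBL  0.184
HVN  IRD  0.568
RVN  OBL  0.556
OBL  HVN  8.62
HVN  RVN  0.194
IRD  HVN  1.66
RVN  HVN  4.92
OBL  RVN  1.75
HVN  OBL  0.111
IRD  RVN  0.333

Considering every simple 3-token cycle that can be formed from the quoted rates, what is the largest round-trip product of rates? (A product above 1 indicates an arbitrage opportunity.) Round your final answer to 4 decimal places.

RVN→HVN→OBL→RVN: 4.92 × 0.111 × 1.75 = 0.95571
RVN→HVN→IRD→RVN: 4.92 × 0.568 × 0.333 = 0.93059
RVN→OBL→HVN→RVN: 0.556 × 8.62 × 0.194 = 0.92979
HVN→IRD→OBL→HVN: 0.568 × 0.184 × 8.62 = 0.90089
Maximum is RVN→HVN→OBL→RVN at 0.9557; no arbitrage — every cycle loses value.

0.9557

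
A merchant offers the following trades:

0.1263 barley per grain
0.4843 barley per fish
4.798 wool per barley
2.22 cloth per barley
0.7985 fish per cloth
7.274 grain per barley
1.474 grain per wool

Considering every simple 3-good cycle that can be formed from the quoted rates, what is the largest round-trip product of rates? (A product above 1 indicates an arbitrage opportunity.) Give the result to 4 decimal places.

barley→wool→grain→barley: 4.798 × 1.474 × 0.1263 = 0.89323
barley→cloth→fish→barley: 2.22 × 0.7985 × 0.4843 = 0.85850
Maximum is barley→wool→grain→barley at 0.8932; no arbitrage — every cycle loses value.

0.8932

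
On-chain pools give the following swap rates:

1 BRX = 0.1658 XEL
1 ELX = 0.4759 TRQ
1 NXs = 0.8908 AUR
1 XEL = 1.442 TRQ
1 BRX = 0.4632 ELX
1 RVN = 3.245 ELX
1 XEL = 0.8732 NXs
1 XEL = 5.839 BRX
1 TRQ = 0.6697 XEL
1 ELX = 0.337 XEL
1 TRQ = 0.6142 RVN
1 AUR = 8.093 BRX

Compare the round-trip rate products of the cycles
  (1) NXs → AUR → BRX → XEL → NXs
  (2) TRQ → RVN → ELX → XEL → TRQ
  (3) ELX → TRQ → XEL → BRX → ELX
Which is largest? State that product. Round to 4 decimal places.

(1) 0.8908 × 8.093 × 0.1658 × 0.8732 = 1.04373
(2) 0.6142 × 3.245 × 0.337 × 1.442 = 0.96854
(3) 0.4759 × 0.6697 × 5.839 × 0.4632 = 0.86199
Highest is cycle (1) at 1.0437 (>1, arbitrage).

1.0437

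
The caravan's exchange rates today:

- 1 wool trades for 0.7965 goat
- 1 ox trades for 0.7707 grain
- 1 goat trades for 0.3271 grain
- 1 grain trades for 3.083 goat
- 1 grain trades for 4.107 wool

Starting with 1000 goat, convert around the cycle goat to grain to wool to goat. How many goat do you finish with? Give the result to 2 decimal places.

1000 goat × 0.3271 = 327.1 grain
327.1 grain × 4.107 = 1343.3997 wool
1343.3997 wool × 0.7965 = 1070.01786105 goat

1070.02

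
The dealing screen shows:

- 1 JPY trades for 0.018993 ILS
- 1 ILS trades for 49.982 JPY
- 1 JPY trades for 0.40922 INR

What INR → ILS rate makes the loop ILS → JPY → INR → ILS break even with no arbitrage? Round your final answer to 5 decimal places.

Known legs of the cycle: 49.982 × 0.40922 = 20.45363404
For no arbitrage the full-cycle product must be 1, so the missing rate is 1 / 20.45363404 ≈ 0.0488911.

0.04889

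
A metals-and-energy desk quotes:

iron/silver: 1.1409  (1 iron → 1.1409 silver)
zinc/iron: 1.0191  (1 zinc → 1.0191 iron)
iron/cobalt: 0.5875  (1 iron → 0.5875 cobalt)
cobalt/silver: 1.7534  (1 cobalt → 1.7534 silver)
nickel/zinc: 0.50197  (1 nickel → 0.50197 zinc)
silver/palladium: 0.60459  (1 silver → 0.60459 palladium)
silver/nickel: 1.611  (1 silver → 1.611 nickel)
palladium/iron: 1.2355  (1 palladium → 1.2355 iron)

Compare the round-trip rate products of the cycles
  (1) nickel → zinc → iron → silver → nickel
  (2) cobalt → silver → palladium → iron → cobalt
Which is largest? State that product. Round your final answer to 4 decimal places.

0.9402

(1) 0.50197 × 1.0191 × 1.1409 × 1.611 = 0.94024
(2) 1.7534 × 0.60459 × 1.2355 × 0.5875 = 0.76947
Highest is cycle (1) at 0.9402 (≤1, no arbitrage).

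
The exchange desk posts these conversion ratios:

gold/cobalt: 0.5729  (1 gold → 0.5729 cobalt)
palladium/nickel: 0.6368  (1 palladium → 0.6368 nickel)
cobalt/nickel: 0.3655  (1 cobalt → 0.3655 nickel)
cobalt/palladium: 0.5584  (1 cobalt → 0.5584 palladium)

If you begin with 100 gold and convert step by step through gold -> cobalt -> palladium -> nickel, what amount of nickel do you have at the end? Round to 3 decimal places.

100 gold × 0.5729 = 57.29 cobalt
57.29 cobalt × 0.5584 = 31.990736 palladium
31.990736 palladium × 0.6368 = 20.3717006848 nickel

20.372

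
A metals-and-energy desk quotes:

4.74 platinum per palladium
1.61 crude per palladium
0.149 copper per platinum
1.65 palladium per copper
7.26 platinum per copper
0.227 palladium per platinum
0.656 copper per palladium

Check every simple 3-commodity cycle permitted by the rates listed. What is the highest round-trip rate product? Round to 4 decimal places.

1.1653

palladium→platinum→copper→palladium: 4.74 × 0.149 × 1.65 = 1.16533
palladium→copper→platinum→palladium: 0.656 × 7.26 × 0.227 = 1.08110
Maximum is palladium→platinum→copper→palladium at 1.1653; arbitrage exists.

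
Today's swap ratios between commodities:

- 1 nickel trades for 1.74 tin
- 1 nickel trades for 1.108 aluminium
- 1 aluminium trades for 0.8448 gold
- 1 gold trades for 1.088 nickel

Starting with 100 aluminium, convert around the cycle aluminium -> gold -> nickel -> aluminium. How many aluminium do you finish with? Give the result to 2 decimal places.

101.84

100 aluminium × 0.8448 = 84.48 gold
84.48 gold × 1.088 = 91.91424 nickel
91.91424 nickel × 1.108 = 101.84097792 aluminium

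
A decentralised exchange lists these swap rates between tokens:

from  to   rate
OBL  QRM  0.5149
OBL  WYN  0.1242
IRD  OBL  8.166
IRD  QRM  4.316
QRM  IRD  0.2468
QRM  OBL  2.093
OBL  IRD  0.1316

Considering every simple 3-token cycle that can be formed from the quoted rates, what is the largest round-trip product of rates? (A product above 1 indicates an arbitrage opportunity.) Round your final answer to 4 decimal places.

1.1888

IRD→QRM→OBL→IRD: 4.316 × 2.093 × 0.1316 = 1.18879
IRD→OBL→QRM→IRD: 8.166 × 0.5149 × 0.2468 = 1.03771
Maximum is IRD→QRM→OBL→IRD at 1.1888; arbitrage exists.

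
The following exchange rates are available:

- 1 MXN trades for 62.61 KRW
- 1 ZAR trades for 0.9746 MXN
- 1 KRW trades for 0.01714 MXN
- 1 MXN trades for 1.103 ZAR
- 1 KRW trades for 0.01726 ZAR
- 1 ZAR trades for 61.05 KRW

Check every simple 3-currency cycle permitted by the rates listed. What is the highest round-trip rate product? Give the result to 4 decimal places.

ZAR→KRW→MXN→ZAR: 61.05 × 0.01714 × 1.103 = 1.15418
ZAR→MXN→KRW→ZAR: 0.9746 × 62.61 × 0.01726 = 1.05320
Maximum is ZAR→KRW→MXN→ZAR at 1.1542; arbitrage exists.

1.1542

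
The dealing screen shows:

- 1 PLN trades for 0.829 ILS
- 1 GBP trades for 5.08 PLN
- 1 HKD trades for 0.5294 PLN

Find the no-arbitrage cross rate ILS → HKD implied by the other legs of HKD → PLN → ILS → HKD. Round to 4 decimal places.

Known legs of the cycle: 0.5294 × 0.829 = 0.4388726
For no arbitrage the full-cycle product must be 1, so the missing rate is 1 / 0.4388726 ≈ 2.278566.

2.2786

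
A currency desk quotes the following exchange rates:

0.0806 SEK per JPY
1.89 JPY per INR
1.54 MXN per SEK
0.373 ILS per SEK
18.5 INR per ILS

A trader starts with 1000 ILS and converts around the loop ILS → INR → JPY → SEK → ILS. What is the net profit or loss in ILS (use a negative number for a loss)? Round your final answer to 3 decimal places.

1000 ILS × 18.5 = 18500 INR
18500 INR × 1.89 = 34965 JPY
34965 JPY × 0.0806 = 2818.179 SEK
2818.179 SEK × 0.373 = 1051.180767 ILS
Net change: 1051.180767 − 1000 = 51.180767 ILS

51.181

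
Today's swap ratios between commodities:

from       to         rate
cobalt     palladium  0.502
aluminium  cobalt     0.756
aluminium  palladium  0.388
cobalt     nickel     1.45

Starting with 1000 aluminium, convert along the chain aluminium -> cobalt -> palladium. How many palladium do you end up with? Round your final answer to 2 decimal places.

379.51

1000 aluminium × 0.756 = 756 cobalt
756 cobalt × 0.502 = 379.512 palladium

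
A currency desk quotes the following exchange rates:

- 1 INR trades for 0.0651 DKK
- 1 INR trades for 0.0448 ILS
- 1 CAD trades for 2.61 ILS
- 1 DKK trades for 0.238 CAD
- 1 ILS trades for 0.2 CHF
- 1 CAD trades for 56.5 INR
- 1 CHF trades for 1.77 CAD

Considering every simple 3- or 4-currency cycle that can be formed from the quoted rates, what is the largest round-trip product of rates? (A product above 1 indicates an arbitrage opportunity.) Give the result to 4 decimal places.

0.9239

CAD→ILS→CHF→CAD: 2.61 × 0.2 × 1.77 = 0.92394
CAD→INR→ILS→CHF→CAD: 56.5 × 0.0448 × 0.2 × 1.77 = 0.89604
CAD→INR→DKK→CAD: 56.5 × 0.0651 × 0.238 = 0.87540
Maximum is CAD→ILS→CHF→CAD at 0.9239; no arbitrage — every cycle loses value.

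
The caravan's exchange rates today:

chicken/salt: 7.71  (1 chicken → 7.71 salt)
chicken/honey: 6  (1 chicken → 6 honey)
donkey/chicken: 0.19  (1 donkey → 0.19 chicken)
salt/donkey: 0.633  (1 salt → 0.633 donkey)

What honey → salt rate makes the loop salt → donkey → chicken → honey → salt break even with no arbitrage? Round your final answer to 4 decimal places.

1.3858

Known legs of the cycle: 0.633 × 0.19 × 6 = 0.72162
For no arbitrage the full-cycle product must be 1, so the missing rate is 1 / 0.72162 ≈ 1.385771.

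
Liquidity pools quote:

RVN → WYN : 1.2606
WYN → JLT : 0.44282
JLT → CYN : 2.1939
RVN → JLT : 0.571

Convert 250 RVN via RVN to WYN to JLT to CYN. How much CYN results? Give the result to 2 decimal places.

306.17

250 RVN × 1.2606 = 315.15 WYN
315.15 WYN × 0.44282 = 139.554723 JLT
139.554723 JLT × 2.1939 = 306.1691067897 CYN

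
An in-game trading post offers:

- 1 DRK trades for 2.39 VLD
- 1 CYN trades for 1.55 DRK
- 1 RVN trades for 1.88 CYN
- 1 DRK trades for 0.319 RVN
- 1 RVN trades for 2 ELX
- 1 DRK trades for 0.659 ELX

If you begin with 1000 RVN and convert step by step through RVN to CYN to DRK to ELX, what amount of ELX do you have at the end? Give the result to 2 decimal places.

1920.33

1000 RVN × 1.88 = 1880 CYN
1880 CYN × 1.55 = 2914 DRK
2914 DRK × 0.659 = 1920.326 ELX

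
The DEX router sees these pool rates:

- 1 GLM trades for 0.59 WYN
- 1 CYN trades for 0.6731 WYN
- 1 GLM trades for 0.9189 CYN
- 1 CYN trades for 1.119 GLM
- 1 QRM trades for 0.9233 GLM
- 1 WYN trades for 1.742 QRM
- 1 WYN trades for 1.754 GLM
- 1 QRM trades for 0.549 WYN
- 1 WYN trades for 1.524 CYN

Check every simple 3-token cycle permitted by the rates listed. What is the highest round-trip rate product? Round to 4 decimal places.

GLM→CYN→WYN→GLM: 0.9189 × 0.6731 × 1.754 = 1.08487
GLM→WYN→CYN→GLM: 0.59 × 1.524 × 1.119 = 1.00616
GLM→WYN→QRM→GLM: 0.59 × 1.742 × 0.9233 = 0.94895
Maximum is GLM→CYN→WYN→GLM at 1.0849; arbitrage exists.

1.0849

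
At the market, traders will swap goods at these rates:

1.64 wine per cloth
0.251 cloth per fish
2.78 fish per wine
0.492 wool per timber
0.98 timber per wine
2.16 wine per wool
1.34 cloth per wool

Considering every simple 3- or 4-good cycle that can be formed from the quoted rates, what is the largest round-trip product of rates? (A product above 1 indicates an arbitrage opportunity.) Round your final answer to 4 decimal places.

cloth→wine→fish→cloth: 1.64 × 2.78 × 0.251 = 1.14436
cloth→wine→timber→wool→cloth: 1.64 × 0.98 × 0.492 × 1.34 = 1.05959
wine→timber→wool→wine: 0.98 × 0.492 × 2.16 = 1.04147
Maximum is cloth→wine→fish→cloth at 1.1444; arbitrage exists.

1.1444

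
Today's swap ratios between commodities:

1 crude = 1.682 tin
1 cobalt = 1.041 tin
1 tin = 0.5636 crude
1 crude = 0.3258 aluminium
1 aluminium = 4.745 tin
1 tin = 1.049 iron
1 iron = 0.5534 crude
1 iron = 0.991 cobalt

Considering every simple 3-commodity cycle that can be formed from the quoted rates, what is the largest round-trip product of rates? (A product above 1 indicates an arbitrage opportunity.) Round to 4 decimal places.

1.0822

tin→iron→cobalt→tin: 1.049 × 0.991 × 1.041 = 1.08218
crude→tin→iron→crude: 1.682 × 1.049 × 0.5534 = 0.97643
crude→aluminium→tin→crude: 0.3258 × 4.745 × 0.5636 = 0.87128
Maximum is tin→iron→cobalt→tin at 1.0822; arbitrage exists.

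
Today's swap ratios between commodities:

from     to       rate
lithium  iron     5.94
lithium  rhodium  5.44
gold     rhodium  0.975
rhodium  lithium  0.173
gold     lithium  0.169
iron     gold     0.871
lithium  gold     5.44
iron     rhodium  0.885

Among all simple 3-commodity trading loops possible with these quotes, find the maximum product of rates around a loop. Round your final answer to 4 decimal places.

0.9176

rhodium→lithium→gold→rhodium: 0.173 × 5.44 × 0.975 = 0.91759
iron→rhodium→lithium→iron: 0.885 × 0.173 × 5.94 = 0.90944
iron→gold→lithium→iron: 0.871 × 0.169 × 5.94 = 0.87436
Maximum is rhodium→lithium→gold→rhodium at 0.9176; no arbitrage — every cycle loses value.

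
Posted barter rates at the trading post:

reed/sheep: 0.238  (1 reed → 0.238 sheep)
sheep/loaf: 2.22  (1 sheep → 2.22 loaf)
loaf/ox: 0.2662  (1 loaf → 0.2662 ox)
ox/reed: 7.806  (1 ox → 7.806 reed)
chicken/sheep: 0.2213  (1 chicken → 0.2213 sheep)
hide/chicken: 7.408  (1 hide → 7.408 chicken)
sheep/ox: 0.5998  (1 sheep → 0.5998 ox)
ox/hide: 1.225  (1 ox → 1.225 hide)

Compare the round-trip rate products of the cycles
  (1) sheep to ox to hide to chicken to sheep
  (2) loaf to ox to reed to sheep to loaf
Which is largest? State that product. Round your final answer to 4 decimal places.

(1) 0.5998 × 1.225 × 7.408 × 0.2213 = 1.20455
(2) 0.2662 × 7.806 × 0.238 × 2.22 = 1.09791
Highest is cycle (1) at 1.2046 (>1, arbitrage).

1.2046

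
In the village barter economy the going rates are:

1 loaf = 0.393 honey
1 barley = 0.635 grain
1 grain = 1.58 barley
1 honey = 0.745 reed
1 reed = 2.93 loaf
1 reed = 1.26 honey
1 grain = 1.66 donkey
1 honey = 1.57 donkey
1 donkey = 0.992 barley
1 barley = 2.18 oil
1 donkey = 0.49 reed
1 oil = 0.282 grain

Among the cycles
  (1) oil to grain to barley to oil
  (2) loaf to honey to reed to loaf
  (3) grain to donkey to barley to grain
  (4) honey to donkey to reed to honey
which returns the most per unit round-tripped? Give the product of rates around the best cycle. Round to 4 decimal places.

(1) 0.282 × 1.58 × 2.18 = 0.97132
(2) 0.393 × 0.745 × 2.93 = 0.85786
(3) 1.66 × 0.992 × 0.635 = 1.04567
(4) 1.57 × 0.49 × 1.26 = 0.96932
Highest is cycle (3) at 1.0457 (>1, arbitrage).

1.0457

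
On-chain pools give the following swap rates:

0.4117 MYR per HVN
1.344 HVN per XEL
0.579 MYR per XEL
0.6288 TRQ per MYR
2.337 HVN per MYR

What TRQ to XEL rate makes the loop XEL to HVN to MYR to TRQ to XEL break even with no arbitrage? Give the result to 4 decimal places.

Known legs of the cycle: 1.344 × 0.4117 × 0.6288 = 0.34793063424
For no arbitrage the full-cycle product must be 1, so the missing rate is 1 / 0.34793063424 ≈ 2.874136.

2.8741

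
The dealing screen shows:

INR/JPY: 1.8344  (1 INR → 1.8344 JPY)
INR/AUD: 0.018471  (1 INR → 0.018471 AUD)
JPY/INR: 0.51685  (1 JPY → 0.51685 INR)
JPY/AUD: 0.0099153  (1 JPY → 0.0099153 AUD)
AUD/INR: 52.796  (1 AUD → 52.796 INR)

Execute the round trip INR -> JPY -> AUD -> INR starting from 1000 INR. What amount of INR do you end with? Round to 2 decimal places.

960.29

1000 INR × 1.8344 = 1834.4 JPY
1834.4 JPY × 0.0099153 = 18.18862632 AUD
18.18862632 AUD × 52.796 = 960.28671519072 INR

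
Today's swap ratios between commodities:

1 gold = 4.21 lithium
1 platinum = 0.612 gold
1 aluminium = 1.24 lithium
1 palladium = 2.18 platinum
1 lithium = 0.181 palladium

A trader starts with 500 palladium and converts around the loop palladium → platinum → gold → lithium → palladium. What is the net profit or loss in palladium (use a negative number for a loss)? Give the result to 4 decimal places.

8.3216

500 palladium × 2.18 = 1090 platinum
1090 platinum × 0.612 = 667.08 gold
667.08 gold × 4.21 = 2808.4068 lithium
2808.4068 lithium × 0.181 = 508.3216308 palladium
Net change: 508.3216308 − 500 = 8.3216308 palladium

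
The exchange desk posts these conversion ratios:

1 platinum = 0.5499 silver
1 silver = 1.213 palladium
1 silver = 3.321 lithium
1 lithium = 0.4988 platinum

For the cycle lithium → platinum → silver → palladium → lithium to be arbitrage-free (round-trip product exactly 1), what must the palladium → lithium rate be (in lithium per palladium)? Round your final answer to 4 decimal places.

3.0056

Known legs of the cycle: 0.4988 × 0.5499 × 1.213 = 0.33271391556
For no arbitrage the full-cycle product must be 1, so the missing rate is 1 / 0.33271391556 ≈ 3.005585.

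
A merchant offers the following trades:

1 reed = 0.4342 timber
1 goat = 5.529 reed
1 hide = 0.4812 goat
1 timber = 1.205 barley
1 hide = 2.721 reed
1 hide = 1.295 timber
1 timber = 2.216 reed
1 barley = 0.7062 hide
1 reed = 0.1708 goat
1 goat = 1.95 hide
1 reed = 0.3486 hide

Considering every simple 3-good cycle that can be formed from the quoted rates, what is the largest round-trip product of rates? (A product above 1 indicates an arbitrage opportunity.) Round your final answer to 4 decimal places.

1.1020

barley→hide→timber→barley: 0.7062 × 1.295 × 1.205 = 1.10201
timber→reed→hide→timber: 2.216 × 0.3486 × 1.295 = 1.00038
goat→reed→hide→goat: 5.529 × 0.3486 × 0.4812 = 0.92747
goat→hide→reed→goat: 1.95 × 2.721 × 0.1708 = 0.90626
Maximum is barley→hide→timber→barley at 1.1020; arbitrage exists.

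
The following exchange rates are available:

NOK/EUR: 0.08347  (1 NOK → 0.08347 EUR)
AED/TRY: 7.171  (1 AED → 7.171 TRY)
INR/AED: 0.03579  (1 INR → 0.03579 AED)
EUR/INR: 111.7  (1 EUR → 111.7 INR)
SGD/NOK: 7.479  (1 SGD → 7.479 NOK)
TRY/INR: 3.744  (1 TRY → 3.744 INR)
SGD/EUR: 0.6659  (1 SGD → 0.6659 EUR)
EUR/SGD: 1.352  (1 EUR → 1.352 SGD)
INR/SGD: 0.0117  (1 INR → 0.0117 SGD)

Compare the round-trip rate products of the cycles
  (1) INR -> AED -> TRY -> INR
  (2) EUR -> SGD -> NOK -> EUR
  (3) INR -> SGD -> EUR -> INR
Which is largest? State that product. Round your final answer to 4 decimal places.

(1) 0.03579 × 7.171 × 3.744 = 0.96090
(2) 1.352 × 7.479 × 0.08347 = 0.84402
(3) 0.0117 × 0.6659 × 111.7 = 0.87026
Highest is cycle (1) at 0.9609 (≤1, no arbitrage).

0.9609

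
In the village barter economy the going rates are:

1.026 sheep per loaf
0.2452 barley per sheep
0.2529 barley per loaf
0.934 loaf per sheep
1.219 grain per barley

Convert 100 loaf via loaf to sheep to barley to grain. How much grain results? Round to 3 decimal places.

100 loaf × 1.026 = 102.6 sheep
102.6 sheep × 0.2452 = 25.15752 barley
25.15752 barley × 1.219 = 30.66701688 grain

30.667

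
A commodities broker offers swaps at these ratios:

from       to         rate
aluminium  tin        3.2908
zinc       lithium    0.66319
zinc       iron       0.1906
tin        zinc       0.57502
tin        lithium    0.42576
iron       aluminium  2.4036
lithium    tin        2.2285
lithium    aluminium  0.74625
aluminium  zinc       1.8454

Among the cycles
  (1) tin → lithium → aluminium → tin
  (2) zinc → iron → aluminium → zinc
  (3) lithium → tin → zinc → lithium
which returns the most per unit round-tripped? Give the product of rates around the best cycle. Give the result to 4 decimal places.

(1) 0.42576 × 0.74625 × 3.2908 = 1.04556
(2) 0.1906 × 2.4036 × 1.8454 = 0.84543
(3) 2.2285 × 0.57502 × 0.66319 = 0.84983
Highest is cycle (1) at 1.0456 (>1, arbitrage).

1.0456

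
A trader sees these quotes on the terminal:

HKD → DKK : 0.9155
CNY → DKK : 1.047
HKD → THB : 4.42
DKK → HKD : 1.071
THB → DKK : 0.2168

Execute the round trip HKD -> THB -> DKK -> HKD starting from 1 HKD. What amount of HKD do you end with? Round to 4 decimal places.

1.0263

1 HKD × 4.42 = 4.42 THB
4.42 THB × 0.2168 = 0.958256 DKK
0.958256 DKK × 1.071 = 1.026292176 HKD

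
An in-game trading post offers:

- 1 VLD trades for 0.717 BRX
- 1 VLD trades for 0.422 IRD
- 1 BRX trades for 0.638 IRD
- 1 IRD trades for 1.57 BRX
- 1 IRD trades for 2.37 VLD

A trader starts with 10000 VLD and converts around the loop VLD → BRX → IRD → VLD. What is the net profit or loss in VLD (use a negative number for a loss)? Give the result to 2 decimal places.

841.47

10000 VLD × 0.717 = 7170 BRX
7170 BRX × 0.638 = 4574.46 IRD
4574.46 IRD × 2.37 = 10841.4702 VLD
Net change: 10841.4702 − 10000 = 841.4702 VLD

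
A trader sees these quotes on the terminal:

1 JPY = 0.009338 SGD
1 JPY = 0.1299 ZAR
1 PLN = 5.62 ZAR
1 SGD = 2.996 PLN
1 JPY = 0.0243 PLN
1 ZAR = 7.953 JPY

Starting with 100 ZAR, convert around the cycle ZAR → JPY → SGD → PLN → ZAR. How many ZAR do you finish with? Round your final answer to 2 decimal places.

100 ZAR × 7.953 = 795.3 JPY
795.3 JPY × 0.009338 = 7.4265114 SGD
7.4265114 SGD × 2.996 = 22.2498281544 PLN
22.2498281544 PLN × 5.62 = 125.044034227728 ZAR

125.04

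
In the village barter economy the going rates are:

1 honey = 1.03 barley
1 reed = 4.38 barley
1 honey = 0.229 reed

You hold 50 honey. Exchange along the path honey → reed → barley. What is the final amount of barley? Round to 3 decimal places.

50.151

50 honey × 0.229 = 11.45 reed
11.45 reed × 4.38 = 50.151 barley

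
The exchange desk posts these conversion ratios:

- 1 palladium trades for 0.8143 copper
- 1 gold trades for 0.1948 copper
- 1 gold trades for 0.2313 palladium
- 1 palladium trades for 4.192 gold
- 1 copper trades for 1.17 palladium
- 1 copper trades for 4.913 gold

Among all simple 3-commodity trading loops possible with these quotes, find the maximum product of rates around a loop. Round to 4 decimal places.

0.9554

palladium→gold→copper→palladium: 4.192 × 0.1948 × 1.17 = 0.95542
palladium→copper→gold→palladium: 0.8143 × 4.913 × 0.2313 = 0.92535
Maximum is palladium→gold→copper→palladium at 0.9554; no arbitrage — every cycle loses value.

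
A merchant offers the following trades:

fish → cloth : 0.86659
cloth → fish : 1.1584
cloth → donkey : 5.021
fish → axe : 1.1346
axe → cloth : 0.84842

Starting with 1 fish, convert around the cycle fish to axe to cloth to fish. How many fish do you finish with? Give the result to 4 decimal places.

1.1151

1 fish × 1.1346 = 1.1346 axe
1.1346 axe × 0.84842 = 0.962617332 cloth
0.962617332 cloth × 1.1584 = 1.1150959173888 fish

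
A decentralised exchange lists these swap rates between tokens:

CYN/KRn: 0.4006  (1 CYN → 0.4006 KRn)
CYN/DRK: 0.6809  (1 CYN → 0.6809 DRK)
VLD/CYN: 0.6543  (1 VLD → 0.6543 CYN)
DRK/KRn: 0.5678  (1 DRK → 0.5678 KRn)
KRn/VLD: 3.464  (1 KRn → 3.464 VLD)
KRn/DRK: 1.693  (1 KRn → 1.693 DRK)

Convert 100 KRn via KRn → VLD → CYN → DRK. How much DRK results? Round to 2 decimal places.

154.33

100 KRn × 3.464 = 346.4 VLD
346.4 VLD × 0.6543 = 226.64952 CYN
226.64952 CYN × 0.6809 = 154.325658168 DRK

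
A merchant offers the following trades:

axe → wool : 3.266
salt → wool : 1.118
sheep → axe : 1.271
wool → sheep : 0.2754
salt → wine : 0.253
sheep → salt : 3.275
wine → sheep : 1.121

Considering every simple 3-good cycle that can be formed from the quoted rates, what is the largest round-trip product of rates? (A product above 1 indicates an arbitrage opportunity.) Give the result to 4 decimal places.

1.1432

sheep→axe→wool→sheep: 1.271 × 3.266 × 0.2754 = 1.14321
sheep→salt→wool→sheep: 3.275 × 1.118 × 0.2754 = 1.00836
sheep→salt→wine→sheep: 3.275 × 0.253 × 1.121 = 0.92883
Maximum is sheep→axe→wool→sheep at 1.1432; arbitrage exists.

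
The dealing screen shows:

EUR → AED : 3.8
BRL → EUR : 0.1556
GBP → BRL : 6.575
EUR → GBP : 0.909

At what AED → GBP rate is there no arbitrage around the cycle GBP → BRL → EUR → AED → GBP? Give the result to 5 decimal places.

Known legs of the cycle: 6.575 × 0.1556 × 3.8 = 3.887666
For no arbitrage the full-cycle product must be 1, so the missing rate is 1 / 3.887666 ≈ 0.2572237.

0.25722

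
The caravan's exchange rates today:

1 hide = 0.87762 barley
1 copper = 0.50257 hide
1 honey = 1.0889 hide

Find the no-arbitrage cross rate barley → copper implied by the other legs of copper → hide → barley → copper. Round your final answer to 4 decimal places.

2.2672

Known legs of the cycle: 0.50257 × 0.87762 = 0.4410654834
For no arbitrage the full-cycle product must be 1, so the missing rate is 1 / 0.4410654834 ≈ 2.267237.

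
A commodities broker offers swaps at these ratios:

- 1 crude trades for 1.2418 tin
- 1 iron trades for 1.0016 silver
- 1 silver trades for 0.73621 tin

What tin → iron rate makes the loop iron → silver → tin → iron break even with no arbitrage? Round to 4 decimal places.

Known legs of the cycle: 1.0016 × 0.73621 = 0.737387936
For no arbitrage the full-cycle product must be 1, so the missing rate is 1 / 0.737387936 ≈ 1.356138.

1.3561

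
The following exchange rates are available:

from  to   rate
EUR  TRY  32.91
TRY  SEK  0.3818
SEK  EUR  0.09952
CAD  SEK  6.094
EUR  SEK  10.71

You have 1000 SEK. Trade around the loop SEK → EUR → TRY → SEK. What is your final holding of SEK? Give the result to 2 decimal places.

1250.47

1000 SEK × 0.09952 = 99.52 EUR
99.52 EUR × 32.91 = 3275.2032 TRY
3275.2032 TRY × 0.3818 = 1250.47258176 SEK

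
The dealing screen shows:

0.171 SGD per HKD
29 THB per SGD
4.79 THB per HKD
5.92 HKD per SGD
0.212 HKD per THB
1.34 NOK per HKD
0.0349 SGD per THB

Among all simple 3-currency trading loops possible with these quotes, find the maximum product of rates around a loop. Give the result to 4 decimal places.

1.0513

SGD→THB→HKD→SGD: 29 × 0.212 × 0.171 = 1.05131
SGD→HKD→THB→SGD: 5.92 × 4.79 × 0.0349 = 0.98965
Maximum is SGD→THB→HKD→SGD at 1.0513; arbitrage exists.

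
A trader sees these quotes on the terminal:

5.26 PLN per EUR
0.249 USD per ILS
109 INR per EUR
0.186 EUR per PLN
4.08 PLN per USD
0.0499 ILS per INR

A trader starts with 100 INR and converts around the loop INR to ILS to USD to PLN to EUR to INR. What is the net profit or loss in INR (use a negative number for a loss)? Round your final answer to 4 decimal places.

100 INR × 0.0499 = 4.99 ILS
4.99 ILS × 0.249 = 1.24251 USD
1.24251 USD × 4.08 = 5.0694408 PLN
5.0694408 PLN × 0.186 = 0.9429159888 EUR
0.9429159888 EUR × 109 = 102.7778427792 INR
Net change: 102.7778427792 − 100 = 2.7778427792 INR

2.7778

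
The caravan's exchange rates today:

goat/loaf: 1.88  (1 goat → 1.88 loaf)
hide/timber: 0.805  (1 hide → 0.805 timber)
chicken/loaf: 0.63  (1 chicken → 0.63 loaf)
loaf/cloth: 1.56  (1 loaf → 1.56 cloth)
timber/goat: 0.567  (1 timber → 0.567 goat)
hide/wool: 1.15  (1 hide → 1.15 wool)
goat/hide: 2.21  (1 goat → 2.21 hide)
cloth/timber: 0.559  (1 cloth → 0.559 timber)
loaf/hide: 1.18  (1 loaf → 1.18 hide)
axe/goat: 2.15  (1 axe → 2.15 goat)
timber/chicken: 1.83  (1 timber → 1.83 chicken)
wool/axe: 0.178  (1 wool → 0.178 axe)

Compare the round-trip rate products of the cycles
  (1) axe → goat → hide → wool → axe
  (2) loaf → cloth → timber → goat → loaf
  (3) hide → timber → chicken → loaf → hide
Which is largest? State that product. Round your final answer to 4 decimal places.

(1) 2.15 × 2.21 × 1.15 × 0.178 = 0.97263
(2) 1.56 × 0.559 × 0.567 × 1.88 = 0.92956
(3) 0.805 × 1.83 × 0.63 × 1.18 = 1.09514
Highest is cycle (3) at 1.0951 (>1, arbitrage).

1.0951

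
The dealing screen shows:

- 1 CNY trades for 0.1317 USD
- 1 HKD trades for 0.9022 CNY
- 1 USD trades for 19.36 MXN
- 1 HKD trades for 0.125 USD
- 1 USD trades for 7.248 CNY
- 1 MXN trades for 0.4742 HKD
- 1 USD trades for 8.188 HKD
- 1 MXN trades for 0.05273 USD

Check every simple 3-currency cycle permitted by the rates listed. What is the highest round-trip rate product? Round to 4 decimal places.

1.1476

MXN→HKD→USD→MXN: 0.4742 × 0.125 × 19.36 = 1.14756
CNY→USD→HKD→CNY: 0.1317 × 8.188 × 0.9022 = 0.97290
Maximum is MXN→HKD→USD→MXN at 1.1476; arbitrage exists.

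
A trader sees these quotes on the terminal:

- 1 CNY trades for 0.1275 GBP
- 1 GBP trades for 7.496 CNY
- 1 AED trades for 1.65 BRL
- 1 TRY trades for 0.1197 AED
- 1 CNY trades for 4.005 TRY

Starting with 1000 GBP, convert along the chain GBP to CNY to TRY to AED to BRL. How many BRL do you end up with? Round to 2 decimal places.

1000 GBP × 7.496 = 7496 CNY
7496 CNY × 4.005 = 30021.48 TRY
30021.48 TRY × 0.1197 = 3593.571156 AED
3593.571156 AED × 1.65 = 5929.3924074 BRL

5929.39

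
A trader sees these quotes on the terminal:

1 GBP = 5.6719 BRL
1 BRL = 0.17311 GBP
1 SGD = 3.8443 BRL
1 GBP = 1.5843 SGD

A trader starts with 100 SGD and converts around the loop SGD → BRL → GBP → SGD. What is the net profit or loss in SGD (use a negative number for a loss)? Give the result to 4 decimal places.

100 SGD × 3.8443 = 384.43 BRL
384.43 BRL × 0.17311 = 66.5486773 GBP
66.5486773 GBP × 1.5843 = 105.43306944639 SGD
Net change: 105.43306944639 − 100 = 5.43306944639 SGD

5.4331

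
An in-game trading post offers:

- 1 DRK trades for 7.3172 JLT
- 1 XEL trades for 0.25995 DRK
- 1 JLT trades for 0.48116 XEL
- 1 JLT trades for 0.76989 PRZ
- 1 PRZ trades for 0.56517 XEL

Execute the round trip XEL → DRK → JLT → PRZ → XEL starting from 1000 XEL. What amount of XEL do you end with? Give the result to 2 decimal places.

1000 XEL × 0.25995 = 259.95 DRK
259.95 DRK × 7.3172 = 1902.10614 JLT
1902.10614 JLT × 0.76989 = 1464.4124961246 PRZ
1464.4124961246 PRZ × 0.56517 = 827.642010434740182 XEL

827.64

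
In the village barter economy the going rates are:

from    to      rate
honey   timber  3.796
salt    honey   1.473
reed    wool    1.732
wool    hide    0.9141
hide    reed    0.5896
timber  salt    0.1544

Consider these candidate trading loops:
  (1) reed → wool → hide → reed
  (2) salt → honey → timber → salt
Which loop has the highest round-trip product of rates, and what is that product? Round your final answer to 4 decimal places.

(1) 1.732 × 0.9141 × 0.5896 = 0.93347
(2) 1.473 × 3.796 × 0.1544 = 0.86333
Highest is cycle (1) at 0.9335 (≤1, no arbitrage).

0.9335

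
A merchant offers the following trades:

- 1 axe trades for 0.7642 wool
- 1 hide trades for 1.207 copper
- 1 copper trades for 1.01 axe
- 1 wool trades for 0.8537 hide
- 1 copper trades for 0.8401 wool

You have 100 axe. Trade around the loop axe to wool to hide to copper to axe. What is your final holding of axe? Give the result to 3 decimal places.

100 axe × 0.7642 = 76.42 wool
76.42 wool × 0.8537 = 65.239754 hide
65.239754 hide × 1.207 = 78.744383078 copper
78.744383078 copper × 1.01 = 79.53182690878 axe

79.532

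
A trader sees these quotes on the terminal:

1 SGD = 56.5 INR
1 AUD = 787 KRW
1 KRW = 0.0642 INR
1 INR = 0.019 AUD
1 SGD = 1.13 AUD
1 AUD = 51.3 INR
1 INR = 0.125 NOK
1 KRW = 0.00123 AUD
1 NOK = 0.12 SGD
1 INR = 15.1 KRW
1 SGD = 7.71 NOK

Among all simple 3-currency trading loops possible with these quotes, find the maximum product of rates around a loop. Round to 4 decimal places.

AUD→KRW→INR→AUD: 787 × 0.0642 × 0.019 = 0.95998
AUD→INR→KRW→AUD: 51.3 × 15.1 × 0.00123 = 0.95279
SGD→INR→NOK→SGD: 56.5 × 0.125 × 0.12 = 0.84750
Maximum is AUD→KRW→INR→AUD at 0.9600; no arbitrage — every cycle loses value.

0.9600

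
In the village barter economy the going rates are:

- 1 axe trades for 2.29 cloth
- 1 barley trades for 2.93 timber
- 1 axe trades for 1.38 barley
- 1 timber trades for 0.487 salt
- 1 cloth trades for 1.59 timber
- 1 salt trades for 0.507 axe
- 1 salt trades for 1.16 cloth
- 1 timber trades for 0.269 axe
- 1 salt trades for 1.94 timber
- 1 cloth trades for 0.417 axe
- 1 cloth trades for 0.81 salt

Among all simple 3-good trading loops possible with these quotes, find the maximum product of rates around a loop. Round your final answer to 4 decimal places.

1.0877

axe→barley→timber→axe: 1.38 × 2.93 × 0.269 = 1.08767
cloth→timber→axe→cloth: 1.59 × 0.269 × 2.29 = 0.97946
cloth→salt→axe→cloth: 0.81 × 0.507 × 2.29 = 0.94043
cloth→timber→salt→cloth: 1.59 × 0.487 × 1.16 = 0.89822
Maximum is axe→barley→timber→axe at 1.0877; arbitrage exists.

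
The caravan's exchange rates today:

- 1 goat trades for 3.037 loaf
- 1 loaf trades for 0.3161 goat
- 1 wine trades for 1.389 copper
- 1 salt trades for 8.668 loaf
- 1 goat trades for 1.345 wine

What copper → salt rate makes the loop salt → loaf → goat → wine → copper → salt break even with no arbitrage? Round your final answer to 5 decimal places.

Known legs of the cycle: 8.668 × 0.3161 × 1.345 × 1.389 = 5.118797257134
For no arbitrage the full-cycle product must be 1, so the missing rate is 1 / 5.118797257134 ≈ 0.1953584.

0.19536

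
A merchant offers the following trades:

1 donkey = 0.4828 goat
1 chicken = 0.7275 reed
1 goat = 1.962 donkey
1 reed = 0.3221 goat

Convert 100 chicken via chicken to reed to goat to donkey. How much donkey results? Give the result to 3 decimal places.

100 chicken × 0.7275 = 72.75 reed
72.75 reed × 0.3221 = 23.432775 goat
23.432775 goat × 1.962 = 45.97510455 donkey

45.975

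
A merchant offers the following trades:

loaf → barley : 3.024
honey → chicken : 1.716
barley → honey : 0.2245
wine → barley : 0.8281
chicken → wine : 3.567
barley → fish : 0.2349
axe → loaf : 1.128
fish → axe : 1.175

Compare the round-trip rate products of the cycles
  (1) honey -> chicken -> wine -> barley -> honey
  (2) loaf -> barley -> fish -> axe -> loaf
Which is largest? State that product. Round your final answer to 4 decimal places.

(1) 1.716 × 3.567 × 0.8281 × 0.2245 = 1.13794
(2) 3.024 × 0.2349 × 1.175 × 1.128 = 0.94148
Highest is cycle (1) at 1.1379 (>1, arbitrage).

1.1379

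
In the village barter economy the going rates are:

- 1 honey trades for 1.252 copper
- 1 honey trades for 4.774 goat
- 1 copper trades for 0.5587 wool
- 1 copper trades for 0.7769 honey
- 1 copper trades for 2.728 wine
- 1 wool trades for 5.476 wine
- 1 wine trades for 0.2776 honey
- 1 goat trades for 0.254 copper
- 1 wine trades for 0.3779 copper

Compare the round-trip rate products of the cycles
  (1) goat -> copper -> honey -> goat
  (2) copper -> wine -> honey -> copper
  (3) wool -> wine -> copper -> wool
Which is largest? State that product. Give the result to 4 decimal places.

(1) 0.254 × 0.7769 × 4.774 = 0.94207
(2) 2.728 × 0.2776 × 1.252 = 0.94813
(3) 5.476 × 0.3779 × 0.5587 = 1.15616
Highest is cycle (3) at 1.1562 (>1, arbitrage).

1.1562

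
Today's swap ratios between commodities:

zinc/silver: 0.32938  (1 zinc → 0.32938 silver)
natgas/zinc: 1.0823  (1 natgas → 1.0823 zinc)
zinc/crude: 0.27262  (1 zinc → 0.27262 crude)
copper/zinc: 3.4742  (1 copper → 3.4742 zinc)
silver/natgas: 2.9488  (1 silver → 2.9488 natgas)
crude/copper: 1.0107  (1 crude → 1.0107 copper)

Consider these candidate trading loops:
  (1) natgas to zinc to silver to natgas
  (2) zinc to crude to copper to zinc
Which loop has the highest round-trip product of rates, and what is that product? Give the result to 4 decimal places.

1.0512

(1) 1.0823 × 0.32938 × 2.9488 = 1.05121
(2) 0.27262 × 1.0107 × 3.4742 = 0.95727
Highest is cycle (1) at 1.0512 (>1, arbitrage).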